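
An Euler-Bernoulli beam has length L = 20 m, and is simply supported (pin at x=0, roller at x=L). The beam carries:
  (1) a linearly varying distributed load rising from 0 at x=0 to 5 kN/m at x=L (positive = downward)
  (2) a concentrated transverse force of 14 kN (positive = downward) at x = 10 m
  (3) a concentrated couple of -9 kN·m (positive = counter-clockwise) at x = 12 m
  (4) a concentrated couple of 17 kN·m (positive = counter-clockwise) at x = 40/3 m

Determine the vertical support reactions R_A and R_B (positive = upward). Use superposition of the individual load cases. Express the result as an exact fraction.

Load 1 — triangular load w₀=5 kN/m (0→w₀ over full span):
  R_A = w₀L/6 = 5·20/6 = 50/3 kN
  R_B = w₀L/3 = 5·20/3 = 100/3 kN
Load 2 — point force P=14 kN at a=10 m (b=L-a=10):
  R_A = Pb/L = 14·10/20 = 7 kN
  R_B = Pa/L = 14·10/20 = 7 kN
Load 3 — applied couple M₀=-9 kN·m at a=12 m (b=L-a=8):
  R_A = M₀/L = (-9)/20 = -9/20 kN
  R_B = -M₀/L = -(-9)/20 = 9/20 kN
Load 4 — applied couple M₀=17 kN·m at a=40/3 m (b=L-a=20/3):
  R_A = M₀/L = 17/20 kN
  R_B = -M₀/L = -17/20 kN
Superposition: R_A = 361/15 kN, R_B = 599/15 kN

R_A = 361/15 kN, R_B = 599/15 kN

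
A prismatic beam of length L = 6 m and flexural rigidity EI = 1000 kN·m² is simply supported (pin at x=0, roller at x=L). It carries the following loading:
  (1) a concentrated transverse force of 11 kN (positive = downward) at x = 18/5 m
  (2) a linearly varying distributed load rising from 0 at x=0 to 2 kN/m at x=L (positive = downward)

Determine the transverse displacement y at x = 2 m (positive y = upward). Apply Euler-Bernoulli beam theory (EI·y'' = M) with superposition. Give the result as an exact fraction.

Load 1 — point force P=11 kN at a=18/5 m (b=L-a=12/5):
  y_1 = -Pbx(L²-b²-x²)/(6LEI)  [x≤a] = -11·(12/5)·2·(6²-(12/5)²-2²)/(6·6·1000) = -1804/46875 m
Load 2 — triangular load w₀=2 kN/m (0→w₀ over full span):
  y_2 = -w₀x(7L⁴-10L²x²+3x⁴)/(360LEI) = -2·2·(7·6⁴-10·6²·2²+3·2⁴)/(360·6·1000) = -16/1125 m
Superposition: y = Σ y_i = -7412/140625 m ≈ -0.052708 m

y(2) = -7412/140625 m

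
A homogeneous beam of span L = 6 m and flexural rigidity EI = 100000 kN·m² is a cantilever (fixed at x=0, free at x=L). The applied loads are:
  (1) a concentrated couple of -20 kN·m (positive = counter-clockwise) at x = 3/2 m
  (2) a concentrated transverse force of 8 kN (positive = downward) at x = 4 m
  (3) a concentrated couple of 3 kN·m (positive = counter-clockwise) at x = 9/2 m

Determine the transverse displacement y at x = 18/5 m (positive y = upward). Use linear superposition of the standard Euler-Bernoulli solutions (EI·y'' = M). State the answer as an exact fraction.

Load 1 — applied couple M₀=-20 kN·m at a=3/2 m (b=L-a=9/2):
  y_1 = M₀a(2x-a)/(2EI)  [x>a] = (-20)·(3/2)·(2·(18/5)-(3/2))/(2·100000) = -171/200000 m
Load 2 — point force P=8 kN at a=4 m (b=L-a=2):
  y_2 = -Px²(3a-x)/(6EI)  [x≤a] = -8·(18/5)²·(3·4-(18/5))/(6·100000) = -567/390625 m
Load 3 — applied couple M₀=3 kN·m at a=9/2 m (b=L-a=3/2):
  y_3 = M₀x²/(2EI)  [x≤a] = 3·(18/5)²/(2·100000) = 243/1250000 m
Superposition: y = Σ y_i = -52803/25000000 m ≈ -0.002112 m

y(18/5) = -52803/25000000 m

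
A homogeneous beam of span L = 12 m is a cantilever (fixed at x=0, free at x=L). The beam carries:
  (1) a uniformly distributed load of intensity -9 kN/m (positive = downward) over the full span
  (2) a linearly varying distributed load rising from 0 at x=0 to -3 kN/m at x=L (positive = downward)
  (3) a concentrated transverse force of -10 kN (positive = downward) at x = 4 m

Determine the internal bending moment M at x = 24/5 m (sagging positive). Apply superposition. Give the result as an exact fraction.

Load 1 — uniform load w=-9 kN/m over full span:
  M_1 = -w(L-x)²/2 = -(-9)·(12-(24/5))²/2 = 5832/25 kN·m
Load 2 — triangular load w₀=-3 kN/m (0→w₀ over full span):
  M_2 = w₀Lx/2 - w₀L²/3 - w₀x³/(6L) = (-3)·12·(24/5)/2 - (-3)·12²/3 - (-3)·(24/5)³/(6·12) = 7776/125 kN·m
Load 3 — point force P=-10 kN at a=4 m (b=L-a=8):
  M_3 = 0  [x>a] = 0 kN·m
Superposition: M = Σ M_i = 36936/125 kN·m ≈ 295.488000 kN·m

M(24/5) = 36936/125 kN·m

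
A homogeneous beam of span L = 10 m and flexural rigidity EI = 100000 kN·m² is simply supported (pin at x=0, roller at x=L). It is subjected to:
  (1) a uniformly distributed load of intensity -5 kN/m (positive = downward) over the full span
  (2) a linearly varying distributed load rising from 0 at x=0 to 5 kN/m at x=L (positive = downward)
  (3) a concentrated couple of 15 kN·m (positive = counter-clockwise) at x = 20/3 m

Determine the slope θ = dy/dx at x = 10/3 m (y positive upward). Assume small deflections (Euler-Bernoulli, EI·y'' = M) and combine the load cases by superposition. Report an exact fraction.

θ(10/3) = 187/486000 rad

Load 1 — uniform load w=-5 kN/m over full span:
  θ_1 = -w(L³-6Lx²+4x³)/(24EI) = -(-5)·(10³-6·10·(10/3)²+4·(10/3)³)/(24·100000) = 13/12960 rad
Load 2 — triangular load w₀=5 kN/m (0→w₀ over full span):
  θ_2 = -w₀(7L⁴-30L²x²+15x⁴)/(360LEI) = -5·(7·10⁴-30·10²·(10/3)²+15·(10/3)⁴)/(360·10·100000) = -13/24300 rad
Load 3 — applied couple M₀=15 kN·m at a=20/3 m (b=L-a=10/3):
  θ_3 = (M₀x²/(2L)+C₁)/EI  [x≤a] with C₁=M₀(3b²-L²)/(6L)=-50/3 = (15·(10/3)²/(2·10)+(-50/3))/100000 = -1/12000 rad
Superposition: θ = Σ θ_i = 187/486000 rad ≈ 0.000385 rad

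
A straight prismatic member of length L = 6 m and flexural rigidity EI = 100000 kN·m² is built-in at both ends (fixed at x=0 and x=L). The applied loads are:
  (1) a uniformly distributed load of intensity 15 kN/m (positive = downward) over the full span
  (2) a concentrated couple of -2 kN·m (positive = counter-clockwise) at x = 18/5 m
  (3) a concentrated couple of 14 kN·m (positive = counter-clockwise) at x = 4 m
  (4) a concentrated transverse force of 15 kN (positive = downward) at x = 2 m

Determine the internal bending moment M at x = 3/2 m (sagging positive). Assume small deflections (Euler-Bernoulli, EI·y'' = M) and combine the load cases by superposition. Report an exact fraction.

Load 1 — uniform load w=15 kN/m over full span:
  M_1 = wLx/2 - wL²/12 - wx²/2 = 15·6·(3/2)/2 - 15·6²/12 - 15·(3/2)²/2 = 45/8 kN·m
Load 2 — applied couple M₀=-2 kN·m at a=18/5 m (b=L-a=12/5):
  M_2 = R_Ax - M_A  [x≤a] with R_A=-12/25, M_A=-16/25 = (-12/25)·(3/2) - (-16/25) = -2/25 kN·m
Load 3 — applied couple M₀=14 kN·m at a=4 m (b=L-a=2):
  M_3 = R_Ax - M_A  [x≤a] with R_A=28/9, M_A=14/3 = (28/9)·(3/2) - (14/3) = 0 kN·m
Load 4 — point force P=15 kN at a=2 m (b=L-a=4):
  M_4 = Pb²(3a+b)x/L³ - Pab²/L²  [x≤a] = 15·4²·(3·2+4)·(3/2)/6³ - 15·2·4²/6² = 10/3 kN·m
Superposition: M = Σ M_i = 5327/600 kN·m ≈ 8.878333 kN·m

M(3/2) = 5327/600 kN·m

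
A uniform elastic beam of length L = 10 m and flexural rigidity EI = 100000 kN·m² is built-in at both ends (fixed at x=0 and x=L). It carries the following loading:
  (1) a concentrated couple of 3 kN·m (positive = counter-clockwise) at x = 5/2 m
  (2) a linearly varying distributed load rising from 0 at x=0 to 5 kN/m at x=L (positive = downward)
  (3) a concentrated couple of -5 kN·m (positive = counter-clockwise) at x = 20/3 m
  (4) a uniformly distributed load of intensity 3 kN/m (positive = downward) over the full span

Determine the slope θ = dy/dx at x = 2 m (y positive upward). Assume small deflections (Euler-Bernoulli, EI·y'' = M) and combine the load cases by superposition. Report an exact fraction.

Load 1 — applied couple M₀=3 kN·m at a=5/2 m (b=L-a=15/2):
  θ_1 = (R_Ax²/2 - M_Ax)/EI  [x≤a] with R_A=27/80, M_A=-9/16 = ((27/80)·2²/2 - (-9/16)·2)/100000 = 9/500000 rad
Load 2 — triangular load w₀=5 kN/m (0→w₀ over full span):
  θ_2 = -w₀(2x(L-x)(L-2x)(x+2L)+x²(L-x)²)/(120LEI) = -5·(2·2·(10-2)·(10-2·2)·(2+2·10)+2²·(10-2)²)/(120·10·100000) = -7/37500 rad
Load 3 — applied couple M₀=-5 kN·m at a=20/3 m (b=L-a=10/3):
  θ_3 = (R_Ax²/2 - M_Ax)/EI  [x≤a] with R_A=-2/3, M_A=-5/3 = ((-2/3)·2²/2 - (-5/3)·2)/100000 = 1/50000 rad
Load 4 — uniform load w=3 kN/m over full span:
  θ_4 = -wx(L-x)(L-2x)/(12EI) = -3·2·(10-2)·(10-2·2)/(12·100000) = -3/12500 rad
Superposition: θ = Σ θ_i = -583/1500000 rad ≈ -0.000389 rad

θ(2) = -583/1500000 rad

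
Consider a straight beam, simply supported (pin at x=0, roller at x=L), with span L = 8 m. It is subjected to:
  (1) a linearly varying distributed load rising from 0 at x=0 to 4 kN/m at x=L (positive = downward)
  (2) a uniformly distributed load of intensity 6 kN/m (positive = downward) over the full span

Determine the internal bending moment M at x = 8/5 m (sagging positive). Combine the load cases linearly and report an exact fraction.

M(8/5) = 4864/125 kN·m

Load 1 — triangular load w₀=4 kN/m (0→w₀ over full span):
  M_1 = w₀Lx/6 - w₀x³/(6L) = 4·8·(8/5)/6 - 4·(8/5)³/(6·8) = 1024/125 kN·m
Load 2 — uniform load w=6 kN/m over full span:
  M_2 = wx(L-x)/2 = 6·(8/5)·(8-(8/5))/2 = 768/25 kN·m
Superposition: M = Σ M_i = 4864/125 kN·m ≈ 38.912000 kN·m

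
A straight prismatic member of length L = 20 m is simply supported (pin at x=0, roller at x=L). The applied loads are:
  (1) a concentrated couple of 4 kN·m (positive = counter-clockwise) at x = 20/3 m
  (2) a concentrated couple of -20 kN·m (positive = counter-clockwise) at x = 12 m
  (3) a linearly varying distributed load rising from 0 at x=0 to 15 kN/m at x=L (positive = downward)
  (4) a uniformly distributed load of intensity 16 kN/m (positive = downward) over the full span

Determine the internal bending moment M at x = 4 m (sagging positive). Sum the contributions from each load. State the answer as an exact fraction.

M(4) = 3504/5 kN·m

Load 1 — applied couple M₀=4 kN·m at a=20/3 m (b=L-a=40/3):
  M_1 = M₀x/L  [x≤a] = 4·4/20 = 4/5 kN·m
Load 2 — applied couple M₀=-20 kN·m at a=12 m (b=L-a=8):
  M_2 = M₀x/L  [x≤a] = (-20)·4/20 = -4 kN·m
Load 3 — triangular load w₀=15 kN/m (0→w₀ over full span):
  M_3 = w₀Lx/6 - w₀x³/(6L) = 15·20·4/6 - 15·4³/(6·20) = 192 kN·m
Load 4 — uniform load w=16 kN/m over full span:
  M_4 = wx(L-x)/2 = 16·4·(20-4)/2 = 512 kN·m
Superposition: M = Σ M_i = 3504/5 kN·m ≈ 700.800000 kN·m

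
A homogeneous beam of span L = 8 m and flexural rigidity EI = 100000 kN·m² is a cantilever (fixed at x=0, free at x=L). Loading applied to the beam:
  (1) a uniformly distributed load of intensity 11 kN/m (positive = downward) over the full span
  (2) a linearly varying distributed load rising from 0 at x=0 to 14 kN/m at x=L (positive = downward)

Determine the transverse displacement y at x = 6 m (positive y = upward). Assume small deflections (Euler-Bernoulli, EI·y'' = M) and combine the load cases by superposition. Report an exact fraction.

Load 1 — uniform load w=11 kN/m over full span:
  y_1 = -wx²(x²-4Lx+6L²)/(24EI) = -11·6²·(6²-4·8·6+6·8²)/(24·100000) = -1881/50000 m
Load 2 — triangular load w₀=14 kN/m (0→w₀ over full span):
  y_2 = (w₀Lx³/12-w₀L²x²/6-w₀x⁵/(120L))/EI = (14·8·6³/12-14·8²·6²/6-14·6⁵/(120·8))/100000 = -17367/500000 m
Superposition: y = Σ y_i = -36177/500000 m ≈ -0.072354 m

y(6) = -36177/500000 m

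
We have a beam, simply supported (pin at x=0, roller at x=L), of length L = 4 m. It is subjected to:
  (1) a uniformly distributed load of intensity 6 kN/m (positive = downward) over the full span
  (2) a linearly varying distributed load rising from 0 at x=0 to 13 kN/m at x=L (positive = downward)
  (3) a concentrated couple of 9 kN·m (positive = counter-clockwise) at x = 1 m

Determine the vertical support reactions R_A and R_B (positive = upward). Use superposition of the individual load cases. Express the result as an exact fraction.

R_A = 275/12 kN, R_B = 325/12 kN

Load 1 — uniform load w=6 kN/m over full span:
  R_A = wL/2 = 6·4/2 = 12 kN
  R_B = wL/2 = 6·4/2 = 12 kN
Load 2 — triangular load w₀=13 kN/m (0→w₀ over full span):
  R_A = w₀L/6 = 13·4/6 = 26/3 kN
  R_B = w₀L/3 = 13·4/3 = 52/3 kN
Load 3 — applied couple M₀=9 kN·m at a=1 m (b=L-a=3):
  R_A = M₀/L = 9/4 kN
  R_B = -M₀/L = -9/4 kN
Superposition: R_A = 275/12 kN, R_B = 325/12 kN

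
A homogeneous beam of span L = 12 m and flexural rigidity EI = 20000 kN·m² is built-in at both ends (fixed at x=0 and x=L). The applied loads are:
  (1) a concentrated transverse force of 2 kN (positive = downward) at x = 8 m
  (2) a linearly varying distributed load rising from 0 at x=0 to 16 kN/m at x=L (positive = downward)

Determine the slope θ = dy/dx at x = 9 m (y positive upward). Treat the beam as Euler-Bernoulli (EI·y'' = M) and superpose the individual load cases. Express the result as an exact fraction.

θ(9) = 1147/200000 rad

Load 1 — point force P=2 kN at a=8 m (b=L-a=4):
  θ_1 = Pa²(L-x)(2bL-(3b+a)(L-x))/(2L³EI)  [x>a] = 2·8²·(12-9)·(2·4·12-(3·4+8)·(12-9))/(2·12³·20000) = 1/5000 rad
Load 2 — triangular load w₀=16 kN/m (0→w₀ over full span):
  θ_2 = -w₀(2x(L-x)(L-2x)(x+2L)+x²(L-x)²)/(120LEI) = -16·(2·9·(12-9)·(12-2·9)·(9+2·12)+9²·(12-9)²)/(120·12·20000) = 1107/200000 rad
Superposition: θ = Σ θ_i = 1147/200000 rad ≈ 0.005735 rad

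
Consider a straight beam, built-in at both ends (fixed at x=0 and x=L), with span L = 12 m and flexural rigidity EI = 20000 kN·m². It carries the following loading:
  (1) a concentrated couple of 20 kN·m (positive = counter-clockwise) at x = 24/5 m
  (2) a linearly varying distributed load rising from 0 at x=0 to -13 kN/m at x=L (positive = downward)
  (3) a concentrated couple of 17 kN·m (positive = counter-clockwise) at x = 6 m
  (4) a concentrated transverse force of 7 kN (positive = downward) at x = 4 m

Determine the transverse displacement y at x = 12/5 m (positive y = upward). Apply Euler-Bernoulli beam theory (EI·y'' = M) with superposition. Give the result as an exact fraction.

y(12/5) = 2200723/468750000 m

Load 1 — applied couple M₀=20 kN·m at a=24/5 m (b=L-a=36/5):
  y_1 = (R_Ax³/6 - M_Ax²/2)/EI  [x≤a] with R_A=12/5, M_A=12/5 = ((12/5)·(12/5)³/6 - (12/5)·(12/5)²/2)/20000 = -27/390625 m
Load 2 — triangular load w₀=-13 kN/m (0→w₀ over full span):
  y_2 = -w₀x²(L-x)²(x+2L)/(120LEI) = -(-13)·(12/5)²·(12-(12/5))²·((12/5)+2·12)/(120·12·20000) = 61776/9765625 m
Load 3 — applied couple M₀=17 kN·m at a=6 m (b=L-a=6):
  y_3 = (R_Ax³/6 - M_Ax²/2)/EI  [x≤a] with R_A=17/8, M_A=17/4 = ((17/8)·(12/5)³/6 - (17/4)·(12/5)²/2)/20000 = -459/1250000 m
Load 4 — point force P=7 kN at a=4 m (b=L-a=8):
  y_4 = -Pb²x²(3aL-(3a+b)x)/(6L³EI)  [x≤a] = -7·8²·(12/5)²·(3·4·12-(3·4+8)·(12/5))/(6·12³·20000) = -56/46875 m
Superposition: y = Σ y_i = 2200723/468750000 m ≈ 0.004695 m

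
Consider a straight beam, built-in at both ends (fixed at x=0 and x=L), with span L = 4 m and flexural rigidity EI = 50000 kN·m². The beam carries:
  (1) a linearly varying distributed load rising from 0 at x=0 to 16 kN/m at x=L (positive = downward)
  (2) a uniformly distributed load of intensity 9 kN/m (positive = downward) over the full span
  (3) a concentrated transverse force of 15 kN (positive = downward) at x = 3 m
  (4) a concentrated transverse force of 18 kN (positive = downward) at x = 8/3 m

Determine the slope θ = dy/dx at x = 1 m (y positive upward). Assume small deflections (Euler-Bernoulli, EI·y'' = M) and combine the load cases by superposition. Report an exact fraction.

Load 1 — triangular load w₀=16 kN/m (0→w₀ over full span):
  θ_1 = -w₀(2x(L-x)(L-2x)(x+2L)+x²(L-x)²)/(120LEI) = -16·(2·1·(4-1)·(4-2·1)·(1+2·4)+1²·(4-1)²)/(120·4·50000) = -39/500000 rad
Load 2 — uniform load w=9 kN/m over full span:
  θ_2 = -wx(L-x)(L-2x)/(12EI) = -9·1·(4-1)·(4-2·1)/(12·50000) = -9/100000 rad
Load 3 — point force P=15 kN at a=3 m (b=L-a=1):
  θ_3 = -Pb²x(2aL-(3a+b)x)/(2L³EI)  [x≤a] = -15·1²·1·(2·3·4-(3·3+1)·1)/(2·4³·50000) = -21/640000 rad
Load 4 — point force P=18 kN at a=8/3 m (b=L-a=4/3):
  θ_4 = -Pb²x(2aL-(3a+b)x)/(2L³EI)  [x≤a] = -18·(4/3)²·1·(2·(8/3)·4-(3·(8/3)+(4/3))·1)/(2·4³·50000) = -3/50000 rad
Superposition: θ = Σ θ_i = -4173/16000000 rad ≈ -0.000261 rad

θ(1) = -4173/16000000 rad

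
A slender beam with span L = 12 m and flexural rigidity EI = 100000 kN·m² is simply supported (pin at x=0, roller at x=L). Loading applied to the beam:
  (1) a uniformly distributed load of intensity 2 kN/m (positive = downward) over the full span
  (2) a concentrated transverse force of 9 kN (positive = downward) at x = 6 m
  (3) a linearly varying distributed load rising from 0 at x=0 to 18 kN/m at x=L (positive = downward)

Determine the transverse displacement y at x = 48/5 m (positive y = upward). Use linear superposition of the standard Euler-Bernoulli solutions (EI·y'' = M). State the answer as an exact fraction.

Load 1 — uniform load w=2 kN/m over full span:
  y_1 = -wx(L³-2Lx²+x³)/(24EI) = -2·(48/5)·(12³-2·12·(48/5)²+(48/5)³)/(24·100000) = -6264/1953125 m
Load 2 — point force P=9 kN at a=6 m (b=L-a=6):
  y_2 = -Pa(L-x)(2Lx-a²-x²)/(6LEI)  [x>a] = -9·6·(12-(48/5))·(2·12·(48/5)-6²-(48/5)²)/(6·12·100000) = -5751/3125000 m
Load 3 — triangular load w₀=18 kN/m (0→w₀ over full span):
  y_3 = -w₀x(7L⁴-10L²x²+3x⁴)/(360LEI) = -18·(48/5)·(7·12⁴-10·12²·(48/5)²+3·(48/5)⁴)/(360·12·100000) = -740664/48828125 m
Superposition: y = Σ y_i = -7896987/390625000 m ≈ -0.020216 m

y(48/5) = -7896987/390625000 m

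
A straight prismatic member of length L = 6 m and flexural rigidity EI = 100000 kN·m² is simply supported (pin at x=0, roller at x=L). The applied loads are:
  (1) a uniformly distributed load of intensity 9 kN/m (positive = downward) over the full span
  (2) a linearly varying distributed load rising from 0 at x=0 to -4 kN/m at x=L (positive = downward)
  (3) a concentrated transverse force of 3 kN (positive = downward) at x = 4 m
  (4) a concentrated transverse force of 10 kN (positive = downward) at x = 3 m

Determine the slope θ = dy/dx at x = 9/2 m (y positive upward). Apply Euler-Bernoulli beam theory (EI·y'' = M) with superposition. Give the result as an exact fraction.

θ(9/2) = 62083/96000000 rad

Load 1 — uniform load w=9 kN/m over full span:
  θ_1 = -w(L³-6Lx²+4x³)/(24EI) = -9·(6³-6·6·(9/2)²+4·(9/2)³)/(24·100000) = 891/1600000 rad
Load 2 — triangular load w₀=-4 kN/m (0→w₀ over full span):
  θ_2 = -w₀(7L⁴-30L²x²+15x⁴)/(360LEI) = -(-4)·(7·6⁴-30·6²·(9/2)²+15·(9/2)⁴)/(360·6·100000) = -3939/32000000 rad
Load 3 — point force P=3 kN at a=4 m (b=L-a=2):
  θ_3 = -Pa(2L²-6Lx+3x²+a²)/(6LEI)  [x>a] = -3·4·(2·6²-6·6·(9/2)+3·(9/2)²+4²)/(6·6·100000) = 53/1200000 rad
Load 4 — point force P=10 kN at a=3 m (b=L-a=3):
  θ_4 = -Pa(2L²-6Lx+3x²+a²)/(6LEI)  [x>a] = -10·3·(2·6²-6·6·(9/2)+3·(9/2)²+3²)/(6·6·100000) = 27/160000 rad
Superposition: θ = Σ θ_i = 62083/96000000 rad ≈ 0.000647 rad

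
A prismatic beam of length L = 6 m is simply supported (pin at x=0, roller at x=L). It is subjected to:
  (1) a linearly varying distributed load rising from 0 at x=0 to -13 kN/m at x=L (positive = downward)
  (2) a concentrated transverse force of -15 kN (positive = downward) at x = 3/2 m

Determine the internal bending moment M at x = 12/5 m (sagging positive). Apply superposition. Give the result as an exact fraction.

Load 1 — triangular load w₀=-13 kN/m (0→w₀ over full span):
  M_1 = w₀Lx/6 - w₀x³/(6L) = (-13)·6·(12/5)/6 - (-13)·(12/5)³/(6·6) = -3276/125 kN·m
Load 2 — point force P=-15 kN at a=3/2 m (b=L-a=9/2):
  M_2 = Pa(L-x)/L  [x>a] = (-15)·(3/2)·(6-(12/5))/6 = -27/2 kN·m
Superposition: M = Σ M_i = -9927/250 kN·m ≈ -39.708000 kN·m

M(12/5) = -9927/250 kN·m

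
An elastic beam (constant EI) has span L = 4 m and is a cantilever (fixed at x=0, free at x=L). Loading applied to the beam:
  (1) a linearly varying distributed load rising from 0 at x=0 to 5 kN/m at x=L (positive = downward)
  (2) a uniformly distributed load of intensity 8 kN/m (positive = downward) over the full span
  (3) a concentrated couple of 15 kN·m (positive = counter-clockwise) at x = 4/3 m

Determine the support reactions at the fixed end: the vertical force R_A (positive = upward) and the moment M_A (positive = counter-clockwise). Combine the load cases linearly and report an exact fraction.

Load 1 — triangular load w₀=5 kN/m (0→w₀ over full span):
  R_A = w₀L/2 = 5·4/2 = 10 kN
  M_A = w₀L²/3 = 5·4²/3 = 80/3 kN·m
Load 2 — uniform load w=8 kN/m over full span:
  R_A = wL = 8·4 = 32 kN
  M_A = wL²/2 = 8·4²/2 = 64 kN·m
Load 3 — applied couple M₀=15 kN·m at a=4/3 m (b=L-a=8/3):
  R_A = 0 kN
  M_A = -M₀ = -15 kN·m
Superposition: R_A = 42 kN, M_A = 227/3 kN·m

R_A = 42 kN, M_A = 227/3 kN·m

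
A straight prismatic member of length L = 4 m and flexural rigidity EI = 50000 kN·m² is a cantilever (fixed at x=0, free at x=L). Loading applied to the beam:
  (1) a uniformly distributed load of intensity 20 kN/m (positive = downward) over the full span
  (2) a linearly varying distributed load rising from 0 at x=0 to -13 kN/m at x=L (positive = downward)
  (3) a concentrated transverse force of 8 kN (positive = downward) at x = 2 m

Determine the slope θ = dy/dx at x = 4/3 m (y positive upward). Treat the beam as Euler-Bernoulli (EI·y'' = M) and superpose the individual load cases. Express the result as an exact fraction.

θ(4/3) = -2873/1518750 rad

Load 1 — uniform load w=20 kN/m over full span:
  θ_1 = -wx(x²-3Lx+3L²)/(6EI) = -20·(4/3)·((4/3)²-3·4·(4/3)+3·4²)/(6·50000) = -152/50625 rad
Load 2 — triangular load w₀=-13 kN/m (0→w₀ over full span):
  θ_2 = (w₀Lx²/4-w₀L²x/3-w₀x⁴/(24L))/EI = ((-13)·4·(4/3)²/4-(-13)·4²·(4/3)/3-(-13)·(4/3)⁴/(24·4))/50000 = 2119/1518750 rad
Load 3 — point force P=8 kN at a=2 m (b=L-a=2):
  θ_3 = -Px(2a-x)/(2EI)  [x≤a] = -8·(4/3)·(2·2-(4/3))/(2·50000) = -8/28125 rad
Superposition: θ = Σ θ_i = -2873/1518750 rad ≈ -0.001892 rad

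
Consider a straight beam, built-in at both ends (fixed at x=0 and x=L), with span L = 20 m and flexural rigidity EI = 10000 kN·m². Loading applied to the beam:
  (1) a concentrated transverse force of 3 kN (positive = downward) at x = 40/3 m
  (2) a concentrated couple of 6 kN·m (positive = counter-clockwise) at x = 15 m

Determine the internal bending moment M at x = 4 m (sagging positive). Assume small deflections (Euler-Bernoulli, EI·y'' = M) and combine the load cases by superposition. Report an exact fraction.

M(4) = -223/120 kN·m

Load 1 — point force P=3 kN at a=40/3 m (b=L-a=20/3):
  M_1 = Pb²(3a+b)x/L³ - Pab²/L²  [x≤a] = 3·(20/3)²·(3·(40/3)+(20/3))·4/20³ - 3·(40/3)·(20/3)²/20² = -4/3 kN·m
Load 2 — applied couple M₀=6 kN·m at a=15 m (b=L-a=5):
  M_2 = R_Ax - M_A  [x≤a] with R_A=27/80, M_A=15/8 = (27/80)·4 - (15/8) = -21/40 kN·m
Superposition: M = Σ M_i = -223/120 kN·m ≈ -1.858333 kN·m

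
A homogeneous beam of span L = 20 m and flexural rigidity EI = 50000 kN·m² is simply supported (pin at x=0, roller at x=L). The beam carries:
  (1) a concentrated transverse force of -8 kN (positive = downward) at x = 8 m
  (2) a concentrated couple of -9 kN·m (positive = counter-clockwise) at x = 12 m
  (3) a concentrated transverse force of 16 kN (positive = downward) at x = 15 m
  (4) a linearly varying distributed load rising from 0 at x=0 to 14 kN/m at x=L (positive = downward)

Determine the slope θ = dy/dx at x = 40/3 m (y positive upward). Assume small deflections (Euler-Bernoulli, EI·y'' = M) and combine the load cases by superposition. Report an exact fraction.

Load 1 — point force P=-8 kN at a=8 m (b=L-a=12):
  θ_1 = -Pa(2L²-6Lx+3x²+a²)/(6LEI)  [x>a] = -(-8)·8·(2·20²-6·20·(40/3)+3·(40/3)²+8²)/(6·20·50000) = -304/140625 rad
Load 2 — applied couple M₀=-9 kN·m at a=12 m (b=L-a=8):
  θ_2 = (M₀x²/(2L)-M₀(x-a)+C₁)/EI  [x>a] with C₁=M₀(3b²-L²)/(6L)=78/5 = ((-9)·(40/3)²/(2·20)-(-9)·((40/3)-12)+(78/5))/50000 = -31/125000 rad
Load 3 — point force P=16 kN at a=15 m (b=L-a=5):
  θ_3 = -Pb(L²-b²-3x²)/(6LEI)  [x≤a] = -16·5·(20²-5²-3·(40/3)²)/(6·20·50000) = 19/9000 rad
Load 4 — triangular load w₀=14 kN/m (0→w₀ over full span):
  θ_4 = -w₀(7L⁴-30L²x²+15x⁴)/(360LEI) = -14·(7·20⁴-30·20²·(40/3)²+15·(40/3)⁴)/(360·20·50000) = 637/30375 rad
Superposition: θ = Σ θ_i = 78491/3796875 rad ≈ 0.020673 rad

θ(40/3) = 78491/3796875 rad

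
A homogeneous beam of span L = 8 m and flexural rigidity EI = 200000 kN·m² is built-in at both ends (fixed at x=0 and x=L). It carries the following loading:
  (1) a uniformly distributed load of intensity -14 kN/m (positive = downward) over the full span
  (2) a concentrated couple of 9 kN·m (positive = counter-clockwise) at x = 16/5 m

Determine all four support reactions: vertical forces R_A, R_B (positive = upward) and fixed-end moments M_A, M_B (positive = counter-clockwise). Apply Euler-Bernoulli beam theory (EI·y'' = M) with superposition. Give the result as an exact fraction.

R_A = -2719/50 kN, M_A = -5519/75 kN·m, R_B = -2881/50 kN, M_B = 5816/75 kN·m

Load 1 — uniform load w=-14 kN/m over full span:
  R_A = wL/2 = (-14)·8/2 = -56 kN
  M_A = wL²/12 = (-14)·8²/12 = -224/3 kN·m
  R_B = wL/2 = (-14)·8/2 = -56 kN
  M_B = -wL²/12 = -(-14)·8²/12 = 224/3 kN·m
Load 2 — applied couple M₀=9 kN·m at a=16/5 m (b=L-a=24/5):
  R_A = 6M₀ab/L³ = 6·9·(16/5)·(24/5)/8³ = 81/50 kN
  M_A = M₀b(2a-b)/L² = 9·(24/5)·(2·(16/5)-(24/5))/8² = 27/25 kN·m
  R_B = -6M₀ab/L³ = -6·9·(16/5)·(24/5)/8³ = -81/50 kN
  M_B = M₀a(2b-a)/L² = 9·(16/5)·(2·(24/5)-(16/5))/8² = 72/25 kN·m
Superposition: R_A = -2719/50 kN, M_A = -5519/75 kN·m, R_B = -2881/50 kN, M_B = 5816/75 kN·m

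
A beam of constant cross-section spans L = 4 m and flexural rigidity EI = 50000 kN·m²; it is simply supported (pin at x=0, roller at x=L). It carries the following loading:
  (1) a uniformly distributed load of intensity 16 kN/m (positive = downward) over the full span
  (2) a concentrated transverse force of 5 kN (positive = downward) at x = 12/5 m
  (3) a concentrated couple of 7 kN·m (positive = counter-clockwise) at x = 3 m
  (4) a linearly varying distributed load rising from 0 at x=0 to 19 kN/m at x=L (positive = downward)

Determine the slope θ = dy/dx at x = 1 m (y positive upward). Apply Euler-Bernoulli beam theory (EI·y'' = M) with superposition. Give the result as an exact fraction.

θ(1) = -383321/360000000 rad

Load 1 — uniform load w=16 kN/m over full span:
  θ_1 = -w(L³-6Lx²+4x³)/(24EI) = -16·(4³-6·4·1²+4·1³)/(24·50000) = -11/18750 rad
Load 2 — point force P=5 kN at a=12/5 m (b=L-a=8/5):
  θ_2 = -Pb(L²-b²-3x²)/(6LEI)  [x≤a] = -5·(8/5)·(4²-(8/5)²-3·1²)/(6·4·50000) = -87/1250000 rad
Load 3 — applied couple M₀=7 kN·m at a=3 m (b=L-a=1):
  θ_3 = (M₀x²/(2L)+C₁)/EI  [x≤a] with C₁=M₀(3b²-L²)/(6L)=-91/24 = (7·1²/(2·4)+(-91/24))/50000 = -7/120000 rad
Load 4 — triangular load w₀=19 kN/m (0→w₀ over full span):
  θ_4 = -w₀(7L⁴-30L²x²+15x⁴)/(360LEI) = -19·(7·4⁴-30·4²·1²+15·1⁴)/(360·4·50000) = -25213/72000000 rad
Superposition: θ = Σ θ_i = -383321/360000000 rad ≈ -0.001065 rad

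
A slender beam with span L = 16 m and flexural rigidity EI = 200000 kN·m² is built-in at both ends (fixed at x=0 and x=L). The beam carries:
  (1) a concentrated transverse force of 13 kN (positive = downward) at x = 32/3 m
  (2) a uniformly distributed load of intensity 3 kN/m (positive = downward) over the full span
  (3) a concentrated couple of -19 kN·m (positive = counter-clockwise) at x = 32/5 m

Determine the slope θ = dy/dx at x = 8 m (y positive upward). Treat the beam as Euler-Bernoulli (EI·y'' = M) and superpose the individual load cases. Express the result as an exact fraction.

Load 1 — point force P=13 kN at a=32/3 m (b=L-a=16/3):
  θ_1 = -Pb²x(2aL-(3a+b)x)/(2L³EI)  [x≤a] = -13·(16/3)²·8·(2·(32/3)·16-(3·(32/3)+(16/3))·8)/(2·16³·200000) = -13/168750 rad
Load 2 — uniform load w=3 kN/m over full span:
  θ_2 = -wx(L-x)(L-2x)/(12EI) = -3·8·(16-8)·(16-2·8)/(12·200000) = 0 rad
Load 3 — applied couple M₀=-19 kN·m at a=32/5 m (b=L-a=48/5):
  θ_3 = (R_Ax²/2 - M_Ax - M₀(x-a))/EI  [x>a] with R_A=-171/100, M_A=-57/25 = ((-171/100)·8²/2 - (-57/25)·8 - (-19)·(8-(32/5)))/200000 = -19/625000 rad
Superposition: θ = Σ θ_i = -1813/16875000 rad ≈ -0.000107 rad

θ(8) = -1813/16875000 rad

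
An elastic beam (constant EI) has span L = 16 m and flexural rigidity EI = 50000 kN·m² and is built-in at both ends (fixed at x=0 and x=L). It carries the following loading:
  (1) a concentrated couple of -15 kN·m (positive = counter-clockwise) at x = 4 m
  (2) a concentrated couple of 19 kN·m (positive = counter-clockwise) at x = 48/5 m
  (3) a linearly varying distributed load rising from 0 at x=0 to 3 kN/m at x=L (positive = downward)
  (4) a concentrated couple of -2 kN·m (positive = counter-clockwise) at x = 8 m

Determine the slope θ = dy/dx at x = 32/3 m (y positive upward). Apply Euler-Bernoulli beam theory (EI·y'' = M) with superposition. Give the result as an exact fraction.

θ(32/3) = 58277/50625000 rad

Load 1 — applied couple M₀=-15 kN·m at a=4 m (b=L-a=12):
  θ_1 = (R_Ax²/2 - M_Ax - M₀(x-a))/EI  [x>a] with R_A=-135/128, M_A=45/16 = ((-135/128)·(32/3)²/2 - (45/16)·(32/3) - (-15)·((32/3)-4))/50000 = 1/5000 rad
Load 2 — applied couple M₀=19 kN·m at a=48/5 m (b=L-a=32/5):
  θ_2 = (R_Ax²/2 - M_Ax - M₀(x-a))/EI  [x>a] with R_A=171/100, M_A=152/25 = ((171/100)·(32/3)²/2 - (152/25)·(32/3) - 19·((32/3)-(48/5)))/50000 = 19/78125 rad
Load 3 — triangular load w₀=3 kN/m (0→w₀ over full span):
  θ_3 = -w₀(2x(L-x)(L-2x)(x+2L)+x²(L-x)²)/(120LEI) = -3·(2·(32/3)·(16-(32/3))·(16-2·(32/3))·((32/3)+2·16)+(32/3)²·(16-(32/3))²)/(120·16·50000) = 896/1265625 rad
Load 4 — applied couple M₀=-2 kN·m at a=8 m (b=L-a=8):
  θ_4 = (R_Ax²/2 - M_Ax - M₀(x-a))/EI  [x>a] with R_A=-3/16, M_A=-1/2 = ((-3/16)·(32/3)²/2 - (-1/2)·(32/3) - (-2)·((32/3)-8))/50000 = 0 rad
Superposition: θ = Σ θ_i = 58277/50625000 rad ≈ 0.001151 rad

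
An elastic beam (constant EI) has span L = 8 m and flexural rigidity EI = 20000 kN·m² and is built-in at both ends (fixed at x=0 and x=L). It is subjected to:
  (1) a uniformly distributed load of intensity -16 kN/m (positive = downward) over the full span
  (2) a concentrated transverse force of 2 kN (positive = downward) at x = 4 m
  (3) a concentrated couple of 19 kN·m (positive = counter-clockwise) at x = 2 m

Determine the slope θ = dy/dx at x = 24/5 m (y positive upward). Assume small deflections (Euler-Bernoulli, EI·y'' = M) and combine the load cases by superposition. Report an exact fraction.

Load 1 — uniform load w=-16 kN/m over full span:
  θ_1 = -wx(L-x)(L-2x)/(12EI) = -(-16)·(24/5)·(8-(24/5))·(8-2·(24/5))/(12·20000) = -128/78125 rad
Load 2 — point force P=2 kN at a=4 m (b=L-a=4):
  θ_2 = Pa²(L-x)(2bL-(3b+a)(L-x))/(2L³EI)  [x>a] = 2·4²·(8-(24/5))·(2·4·8-(3·4+4)·(8-(24/5)))/(2·8³·20000) = 1/15625 rad
Load 3 — applied couple M₀=19 kN·m at a=2 m (b=L-a=6):
  θ_3 = (R_Ax²/2 - M_Ax - M₀(x-a))/EI  [x>a] with R_A=171/64, M_A=-57/16 = ((171/64)·(24/5)²/2 - (-57/16)·(24/5) - 19·((24/5)-2))/20000 = -133/500000 rad
Superposition: θ = Σ θ_i = -4601/2500000 rad ≈ -0.001840 rad

θ(24/5) = -4601/2500000 rad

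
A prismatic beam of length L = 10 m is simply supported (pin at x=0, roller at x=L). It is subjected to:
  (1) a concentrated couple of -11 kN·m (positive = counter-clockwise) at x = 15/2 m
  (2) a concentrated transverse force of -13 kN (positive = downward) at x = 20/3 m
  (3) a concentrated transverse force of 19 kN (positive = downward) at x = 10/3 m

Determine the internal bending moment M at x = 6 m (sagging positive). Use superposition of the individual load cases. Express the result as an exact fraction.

M(6) = -109/15 kN·m

Load 1 — applied couple M₀=-11 kN·m at a=15/2 m (b=L-a=5/2):
  M_1 = M₀x/L  [x≤a] = (-11)·6/10 = -33/5 kN·m
Load 2 — point force P=-13 kN at a=20/3 m (b=L-a=10/3):
  M_2 = Pbx/L  [x≤a] = (-13)·(10/3)·6/10 = -26 kN·m
Load 3 — point force P=19 kN at a=10/3 m (b=L-a=20/3):
  M_3 = Pa(L-x)/L  [x>a] = 19·(10/3)·(10-6)/10 = 76/3 kN·m
Superposition: M = Σ M_i = -109/15 kN·m ≈ -7.266667 kN·m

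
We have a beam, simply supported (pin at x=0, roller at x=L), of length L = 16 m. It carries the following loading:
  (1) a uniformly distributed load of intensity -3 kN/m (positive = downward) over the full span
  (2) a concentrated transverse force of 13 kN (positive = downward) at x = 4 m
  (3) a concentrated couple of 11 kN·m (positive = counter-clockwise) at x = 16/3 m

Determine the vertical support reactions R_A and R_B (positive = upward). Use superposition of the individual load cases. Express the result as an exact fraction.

Load 1 — uniform load w=-3 kN/m over full span:
  R_A = wL/2 = (-3)·16/2 = -24 kN
  R_B = wL/2 = (-3)·16/2 = -24 kN
Load 2 — point force P=13 kN at a=4 m (b=L-a=12):
  R_A = Pb/L = 13·12/16 = 39/4 kN
  R_B = Pa/L = 13·4/16 = 13/4 kN
Load 3 — applied couple M₀=11 kN·m at a=16/3 m (b=L-a=32/3):
  R_A = M₀/L = 11/16 kN
  R_B = -M₀/L = -11/16 kN
Superposition: R_A = -217/16 kN, R_B = -343/16 kN

R_A = -217/16 kN, R_B = -343/16 kN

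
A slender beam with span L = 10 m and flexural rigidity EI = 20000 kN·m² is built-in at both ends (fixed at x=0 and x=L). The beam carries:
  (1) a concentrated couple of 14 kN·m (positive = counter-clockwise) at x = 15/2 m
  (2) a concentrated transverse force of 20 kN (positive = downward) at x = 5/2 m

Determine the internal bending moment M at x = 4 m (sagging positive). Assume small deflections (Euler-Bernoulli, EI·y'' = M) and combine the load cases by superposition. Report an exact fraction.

Load 1 — applied couple M₀=14 kN·m at a=15/2 m (b=L-a=5/2):
  M_1 = R_Ax - M_A  [x≤a] with R_A=63/40, M_A=35/8 = (63/40)·4 - (35/8) = 77/40 kN·m
Load 2 — point force P=20 kN at a=5/2 m (b=L-a=15/2):
  M_2 = Pa²(a+3b)(L-x)/L³ - Pa²b/L²  [x>a] = 20·(5/2)²·((5/2)+3·(15/2))·(10-4)/10³ - 20·(5/2)²·(15/2)/10² = 75/8 kN·m
Superposition: M = Σ M_i = 113/10 kN·m ≈ 11.300000 kN·m

M(4) = 113/10 kN·m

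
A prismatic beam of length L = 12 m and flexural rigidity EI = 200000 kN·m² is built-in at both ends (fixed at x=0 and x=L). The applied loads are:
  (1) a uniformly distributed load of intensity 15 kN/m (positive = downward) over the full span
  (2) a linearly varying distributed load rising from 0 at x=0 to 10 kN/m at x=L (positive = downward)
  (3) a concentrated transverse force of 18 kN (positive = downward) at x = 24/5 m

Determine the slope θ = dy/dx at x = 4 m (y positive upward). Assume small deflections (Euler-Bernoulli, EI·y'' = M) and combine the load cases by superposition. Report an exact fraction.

Load 1 — uniform load w=15 kN/m over full span:
  θ_1 = -wx(L-x)(L-2x)/(12EI) = -15·4·(12-4)·(12-2·4)/(12·200000) = -1/1250 rad
Load 2 — triangular load w₀=10 kN/m (0→w₀ over full span):
  θ_2 = -w₀(2x(L-x)(L-2x)(x+2L)+x²(L-x)²)/(120LEI) = -10·(2·4·(12-4)·(12-2·4)·(4+2·12)+4²·(12-4)²)/(120·12·200000) = -8/28125 rad
Load 3 — point force P=18 kN at a=24/5 m (b=L-a=36/5):
  θ_3 = -Pb²x(2aL-(3a+b)x)/(2L³EI)  [x≤a] = -18·(36/5)²·4·(2·(24/5)·12-(3·(24/5)+(36/5))·4)/(2·12³·200000) = -243/1562500 rad
Superposition: θ = Σ θ_i = -17437/14062500 rad ≈ -0.001240 rad

θ(4) = -17437/14062500 rad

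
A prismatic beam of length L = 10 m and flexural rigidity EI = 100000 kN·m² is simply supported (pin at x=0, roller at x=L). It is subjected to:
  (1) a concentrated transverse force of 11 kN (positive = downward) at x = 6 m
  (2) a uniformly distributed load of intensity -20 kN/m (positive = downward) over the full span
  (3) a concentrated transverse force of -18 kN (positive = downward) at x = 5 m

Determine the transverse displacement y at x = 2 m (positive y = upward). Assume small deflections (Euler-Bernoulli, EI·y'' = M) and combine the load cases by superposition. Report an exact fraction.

y(2) = 4927/300000 m

Load 1 — point force P=11 kN at a=6 m (b=L-a=4):
  y_1 = -Pbx(L²-b²-x²)/(6LEI)  [x≤a] = -11·4·2·(10²-4²-2²)/(6·10·100000) = -11/9375 m
Load 2 — uniform load w=-20 kN/m over full span:
  y_2 = -wx(L³-2Lx²+x³)/(24EI) = -(-20)·2·(10³-2·10·2²+2³)/(24·100000) = 29/1875 m
Load 3 — point force P=-18 kN at a=5 m (b=L-a=5):
  y_3 = -Pbx(L²-b²-x²)/(6LEI)  [x≤a] = -(-18)·5·2·(10²-5²-2²)/(6·10·100000) = 213/100000 m
Superposition: y = Σ y_i = 4927/300000 m ≈ 0.016423 m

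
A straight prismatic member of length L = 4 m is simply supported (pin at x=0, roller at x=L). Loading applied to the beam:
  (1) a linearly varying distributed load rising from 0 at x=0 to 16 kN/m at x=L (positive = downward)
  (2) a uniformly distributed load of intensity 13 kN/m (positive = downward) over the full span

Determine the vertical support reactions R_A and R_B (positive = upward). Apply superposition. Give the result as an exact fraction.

R_A = 110/3 kN, R_B = 142/3 kN

Load 1 — triangular load w₀=16 kN/m (0→w₀ over full span):
  R_A = w₀L/6 = 16·4/6 = 32/3 kN
  R_B = w₀L/3 = 16·4/3 = 64/3 kN
Load 2 — uniform load w=13 kN/m over full span:
  R_A = wL/2 = 13·4/2 = 26 kN
  R_B = wL/2 = 13·4/2 = 26 kN
Superposition: R_A = 110/3 kN, R_B = 142/3 kN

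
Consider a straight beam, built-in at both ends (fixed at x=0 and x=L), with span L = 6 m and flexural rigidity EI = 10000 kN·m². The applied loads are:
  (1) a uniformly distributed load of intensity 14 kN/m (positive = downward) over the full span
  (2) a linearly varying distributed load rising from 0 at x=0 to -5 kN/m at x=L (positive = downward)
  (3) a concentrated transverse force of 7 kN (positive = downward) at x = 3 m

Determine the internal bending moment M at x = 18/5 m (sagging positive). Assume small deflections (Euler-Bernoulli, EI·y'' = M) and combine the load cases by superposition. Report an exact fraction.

M(18/5) = 1791/100 kN·m

Load 1 — uniform load w=14 kN/m over full span:
  M_1 = wLx/2 - wL²/12 - wx²/2 = 14·6·(18/5)/2 - 14·6²/12 - 14·(18/5)²/2 = 462/25 kN·m
Load 2 — triangular load w₀=-5 kN/m (0→w₀ over full span):
  M_2 = 3w₀Lx/20 - w₀L²/30 - w₀x³/(6L) = 3·(-5)·6·(18/5)/20 - (-5)·6²/30 - (-5)·(18/5)³/(6·6) = -93/25 kN·m
Load 3 — point force P=7 kN at a=3 m (b=L-a=3):
  M_3 = Pa²(a+3b)(L-x)/L³ - Pa²b/L²  [x>a] = 7·3²·(3+3·3)·(6-(18/5))/6³ - 7·3²·3/6² = 63/20 kN·m
Superposition: M = Σ M_i = 1791/100 kN·m ≈ 17.910000 kN·m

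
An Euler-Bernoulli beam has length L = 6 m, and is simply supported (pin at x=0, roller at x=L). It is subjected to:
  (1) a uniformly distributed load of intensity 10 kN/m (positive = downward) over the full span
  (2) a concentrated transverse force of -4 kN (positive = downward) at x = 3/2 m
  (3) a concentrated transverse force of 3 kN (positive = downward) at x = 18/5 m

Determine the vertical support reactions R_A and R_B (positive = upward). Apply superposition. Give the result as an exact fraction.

Load 1 — uniform load w=10 kN/m over full span:
  R_A = wL/2 = 10·6/2 = 30 kN
  R_B = wL/2 = 10·6/2 = 30 kN
Load 2 — point force P=-4 kN at a=3/2 m (b=L-a=9/2):
  R_A = Pb/L = (-4)·(9/2)/6 = -3 kN
  R_B = Pa/L = (-4)·(3/2)/6 = -1 kN
Load 3 — point force P=3 kN at a=18/5 m (b=L-a=12/5):
  R_A = Pb/L = 3·(12/5)/6 = 6/5 kN
  R_B = Pa/L = 3·(18/5)/6 = 9/5 kN
Superposition: R_A = 141/5 kN, R_B = 154/5 kN

R_A = 141/5 kN, R_B = 154/5 kN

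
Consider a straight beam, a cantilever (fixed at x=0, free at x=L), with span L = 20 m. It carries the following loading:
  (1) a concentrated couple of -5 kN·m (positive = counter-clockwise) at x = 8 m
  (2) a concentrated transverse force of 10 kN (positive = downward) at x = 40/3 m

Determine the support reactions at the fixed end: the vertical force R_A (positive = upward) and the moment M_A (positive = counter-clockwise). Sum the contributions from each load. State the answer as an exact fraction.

R_A = 10 kN, M_A = 415/3 kN·m

Load 1 — applied couple M₀=-5 kN·m at a=8 m (b=L-a=12):
  R_A = 0 kN
  M_A = -M₀ = -(-5) = 5 kN·m
Load 2 — point force P=10 kN at a=40/3 m (b=L-a=20/3):
  R_A = P = 10 kN
  M_A = Pa = 10·(40/3) = 400/3 kN·m
Superposition: R_A = 10 kN, M_A = 415/3 kN·m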